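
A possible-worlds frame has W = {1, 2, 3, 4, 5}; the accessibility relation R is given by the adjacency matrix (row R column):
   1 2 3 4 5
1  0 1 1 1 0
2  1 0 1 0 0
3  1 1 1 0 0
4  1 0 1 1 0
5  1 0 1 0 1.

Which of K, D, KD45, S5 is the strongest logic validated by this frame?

D

Serial (axiom D): yes — every world has a successor (e.g. 1 R 2).
Euclidean (axiom 5): no — 1 R 2 and 1 R 4, but not 2 R 4.
Transitive (axiom 4): no — 2 R 1 and 1 R 4, but not 2 R 4.
Reflexive (axiom T): no — 1 is not related to itself.
So F validates K, D; KD45 would additionally require R to be Euclidean and transitive. The strongest is D.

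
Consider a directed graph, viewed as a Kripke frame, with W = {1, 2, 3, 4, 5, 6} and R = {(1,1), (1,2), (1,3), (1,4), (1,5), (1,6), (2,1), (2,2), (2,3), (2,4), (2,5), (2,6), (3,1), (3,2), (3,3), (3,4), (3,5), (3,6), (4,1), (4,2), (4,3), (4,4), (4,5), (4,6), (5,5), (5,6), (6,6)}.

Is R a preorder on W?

Reflexive: yes — every world is R-related to itself.
Transitive: yes — every two-step R-path is closed by a direct edge.
So R is a preorder.

Yes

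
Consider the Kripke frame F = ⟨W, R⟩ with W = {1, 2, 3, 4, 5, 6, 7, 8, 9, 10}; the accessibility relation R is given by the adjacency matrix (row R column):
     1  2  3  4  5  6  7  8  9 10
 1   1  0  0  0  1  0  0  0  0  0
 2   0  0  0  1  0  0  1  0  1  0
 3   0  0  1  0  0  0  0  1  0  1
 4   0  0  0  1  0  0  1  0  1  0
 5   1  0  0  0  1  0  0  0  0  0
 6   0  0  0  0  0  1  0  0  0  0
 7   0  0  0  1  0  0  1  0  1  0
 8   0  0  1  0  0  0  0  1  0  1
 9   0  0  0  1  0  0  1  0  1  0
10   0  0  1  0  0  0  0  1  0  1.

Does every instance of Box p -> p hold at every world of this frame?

No

The schema T characterises exactly the reflexive frames.
Reflexive: no — 2 is not related to itself.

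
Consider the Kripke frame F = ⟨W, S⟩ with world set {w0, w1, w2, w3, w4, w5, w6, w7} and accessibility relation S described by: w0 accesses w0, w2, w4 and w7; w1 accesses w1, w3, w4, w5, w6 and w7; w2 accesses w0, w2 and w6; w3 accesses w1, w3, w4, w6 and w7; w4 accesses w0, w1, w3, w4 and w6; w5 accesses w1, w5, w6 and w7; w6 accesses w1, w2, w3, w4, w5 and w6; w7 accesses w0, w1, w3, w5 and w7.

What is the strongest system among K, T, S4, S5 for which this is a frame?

T

Reflexive (axiom T): yes — every world is S-related to itself.
Transitive (axiom 4): no — w0 S w2 and w2 S w6, but not w0 S w6.
Euclidean (axiom 5): no — w0 S w2 and w0 S w4, but not w2 S w4.
So F validates K, T; S4 would additionally require S to be transitive. The strongest is T.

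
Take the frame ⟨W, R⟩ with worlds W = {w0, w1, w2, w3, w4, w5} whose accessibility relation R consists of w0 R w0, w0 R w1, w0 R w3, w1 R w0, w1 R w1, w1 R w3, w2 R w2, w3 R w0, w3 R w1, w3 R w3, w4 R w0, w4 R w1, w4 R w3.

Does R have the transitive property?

Yes

Transitive: yes — every two-step R-path is closed by a direct edge.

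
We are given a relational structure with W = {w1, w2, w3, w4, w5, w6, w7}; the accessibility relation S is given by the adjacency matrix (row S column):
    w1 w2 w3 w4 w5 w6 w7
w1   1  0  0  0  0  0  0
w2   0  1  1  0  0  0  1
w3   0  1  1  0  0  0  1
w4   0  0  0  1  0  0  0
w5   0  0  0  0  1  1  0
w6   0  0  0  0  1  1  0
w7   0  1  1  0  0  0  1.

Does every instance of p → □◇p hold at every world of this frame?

The schema B characterises exactly the symmetric frames.
Symmetric: yes — every pair in S has its reverse in S.

Yes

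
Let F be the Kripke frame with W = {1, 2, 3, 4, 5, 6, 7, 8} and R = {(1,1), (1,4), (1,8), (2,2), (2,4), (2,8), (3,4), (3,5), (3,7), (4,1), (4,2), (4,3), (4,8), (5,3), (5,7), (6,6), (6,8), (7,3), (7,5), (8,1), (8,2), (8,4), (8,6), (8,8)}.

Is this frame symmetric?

Yes

Symmetric: yes — every pair in R has its reverse in R.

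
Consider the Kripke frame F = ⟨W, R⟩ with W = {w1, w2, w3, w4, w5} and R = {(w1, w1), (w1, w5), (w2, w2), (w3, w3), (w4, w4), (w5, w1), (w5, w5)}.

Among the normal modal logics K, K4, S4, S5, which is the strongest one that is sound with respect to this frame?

S5

Transitive (axiom 4): yes — every two-step R-path is closed by a direct edge.
Reflexive (axiom T): yes — every world is R-related to itself.
Euclidean (axiom 5): yes — any two successors of a common world are R-related.
So F validates K, K4, S4, S5. The strongest is S5.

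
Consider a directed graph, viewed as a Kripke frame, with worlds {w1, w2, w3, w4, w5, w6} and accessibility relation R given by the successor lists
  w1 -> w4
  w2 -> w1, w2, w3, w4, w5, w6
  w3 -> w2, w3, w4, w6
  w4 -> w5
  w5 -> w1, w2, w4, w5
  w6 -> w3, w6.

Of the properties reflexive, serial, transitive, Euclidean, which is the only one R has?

serial

Reflexive: no — w1 is not related to itself.
Serial: yes — every world has a successor (e.g. w1 R w4).
Transitive: no — w1 R w4 and w4 R w5, but not w1 R w5.
Euclidean: no — w2 R w1 and w2 R w3, but not w1 R w3.
Only serial holds.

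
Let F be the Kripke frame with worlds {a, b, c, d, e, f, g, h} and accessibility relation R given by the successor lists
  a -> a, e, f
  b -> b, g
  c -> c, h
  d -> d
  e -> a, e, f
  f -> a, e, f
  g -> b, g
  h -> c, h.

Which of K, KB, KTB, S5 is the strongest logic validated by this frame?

S5

Symmetric (axiom B): yes — every pair in R has its reverse in R.
Reflexive (axiom T): yes — every world is R-related to itself.
Euclidean (axiom 5): yes — any two successors of a common world are R-related.
So F validates K, KB, KTB, S5. The strongest is S5.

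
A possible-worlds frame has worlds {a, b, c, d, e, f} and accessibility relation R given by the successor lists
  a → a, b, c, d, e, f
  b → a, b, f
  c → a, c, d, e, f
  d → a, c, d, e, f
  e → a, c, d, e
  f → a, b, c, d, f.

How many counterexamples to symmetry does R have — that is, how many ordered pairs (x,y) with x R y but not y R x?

0

R is symmetric; there are no such tuples.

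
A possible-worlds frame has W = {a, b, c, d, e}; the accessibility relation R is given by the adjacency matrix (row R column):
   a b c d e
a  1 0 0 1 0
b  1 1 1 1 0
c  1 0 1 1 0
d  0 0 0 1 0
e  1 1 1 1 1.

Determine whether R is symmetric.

No

Symmetric: no — a R d but not d R a.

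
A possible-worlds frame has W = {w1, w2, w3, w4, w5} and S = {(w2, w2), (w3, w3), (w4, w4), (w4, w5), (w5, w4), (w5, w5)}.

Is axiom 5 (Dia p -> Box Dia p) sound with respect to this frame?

Yes

The schema 5 characterises exactly the Euclidean frames.
Euclidean: yes — any two successors of a common world are S-related.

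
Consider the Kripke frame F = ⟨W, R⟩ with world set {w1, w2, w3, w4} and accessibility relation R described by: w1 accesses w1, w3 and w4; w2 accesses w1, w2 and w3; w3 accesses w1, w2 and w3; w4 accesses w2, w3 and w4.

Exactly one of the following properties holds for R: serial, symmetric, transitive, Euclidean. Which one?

Serial: yes — every world has a successor (e.g. w1 R w1).
Symmetric: no — w1 R w4 but not w4 R w1.
Transitive: no — w1 R w3 and w3 R w2, but not w1 R w2.
Euclidean: no — w1 R w3 and w1 R w4, but not w3 R w4.
Only serial holds.

serial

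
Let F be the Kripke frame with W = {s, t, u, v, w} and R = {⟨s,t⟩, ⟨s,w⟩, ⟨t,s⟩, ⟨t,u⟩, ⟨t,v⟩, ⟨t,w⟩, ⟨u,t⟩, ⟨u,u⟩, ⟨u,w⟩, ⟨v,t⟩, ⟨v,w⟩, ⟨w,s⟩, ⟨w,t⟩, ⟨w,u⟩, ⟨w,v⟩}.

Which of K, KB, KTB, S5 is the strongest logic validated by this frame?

Symmetric (axiom B): yes — every pair in R has its reverse in R.
Reflexive (axiom T): no — s is not related to itself.
Euclidean (axiom 5): no — t R s and t R u, but not s R u.
So F validates K, KB; KTB would additionally require R to be reflexive. The strongest is KB.

KB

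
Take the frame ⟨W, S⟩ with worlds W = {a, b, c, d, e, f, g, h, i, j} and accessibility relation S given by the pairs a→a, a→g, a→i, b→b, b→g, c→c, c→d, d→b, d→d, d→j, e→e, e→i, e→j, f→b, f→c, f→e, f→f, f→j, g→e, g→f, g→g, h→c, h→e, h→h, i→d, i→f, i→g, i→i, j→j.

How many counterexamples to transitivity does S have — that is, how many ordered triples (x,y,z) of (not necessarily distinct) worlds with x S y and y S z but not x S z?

30

Enumerating: (a,g,e), (a,g,f), (a,i,d), (a,i,f), (b,g,e), (b,g,f), (c,d,b), (c,d,j), (d,b,g), (e,i,d), (e,i,f), (e,i,g), … and 18 more.
Total: 30.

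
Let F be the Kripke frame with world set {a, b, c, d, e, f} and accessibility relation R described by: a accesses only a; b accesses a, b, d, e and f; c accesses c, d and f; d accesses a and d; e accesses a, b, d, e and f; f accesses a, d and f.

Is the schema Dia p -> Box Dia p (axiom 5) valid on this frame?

No

Axiom 5 corresponds to the accessibility relation being Euclidean.
Euclidean: no — b R a and b R d, but not a R d.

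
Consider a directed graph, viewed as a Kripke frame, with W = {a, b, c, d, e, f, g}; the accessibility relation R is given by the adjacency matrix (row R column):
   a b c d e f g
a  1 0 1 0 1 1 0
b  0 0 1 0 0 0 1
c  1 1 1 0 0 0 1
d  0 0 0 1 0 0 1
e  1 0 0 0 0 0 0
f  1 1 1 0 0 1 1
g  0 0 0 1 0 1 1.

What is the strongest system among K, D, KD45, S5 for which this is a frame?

Serial (axiom D): yes — every world has a successor (e.g. a R a).
Euclidean (axiom 5): no — a R c and a R e, but not c R e.
Transitive (axiom 4): no — a R c and c R b, but not a R b.
Reflexive (axiom T): no — b is not related to itself.
So F validates K, D; KD45 would additionally require R to be Euclidean and transitive. The strongest is D.

D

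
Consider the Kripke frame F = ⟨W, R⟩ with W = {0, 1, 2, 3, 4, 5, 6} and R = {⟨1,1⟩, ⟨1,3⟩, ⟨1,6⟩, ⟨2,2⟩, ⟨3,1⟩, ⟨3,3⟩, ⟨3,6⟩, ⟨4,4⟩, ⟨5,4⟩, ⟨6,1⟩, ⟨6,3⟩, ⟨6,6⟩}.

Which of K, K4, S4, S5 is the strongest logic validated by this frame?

K4

Transitive (axiom 4): yes — every two-step R-path is closed by a direct edge.
Reflexive (axiom T): no — 0 is not related to itself.
Euclidean (axiom 5): yes — any two successors of a common world are R-related.
So F validates K, K4; S4 would additionally require R to be reflexive. The strongest is K4.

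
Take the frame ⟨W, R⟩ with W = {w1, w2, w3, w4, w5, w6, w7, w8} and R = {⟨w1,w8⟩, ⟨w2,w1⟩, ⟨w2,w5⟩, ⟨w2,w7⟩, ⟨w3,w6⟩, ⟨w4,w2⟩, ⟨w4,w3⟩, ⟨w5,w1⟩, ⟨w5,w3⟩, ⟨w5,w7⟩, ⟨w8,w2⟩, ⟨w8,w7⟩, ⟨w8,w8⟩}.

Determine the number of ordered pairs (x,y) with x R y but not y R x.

Enumerating: (w1,w8), (w2,w1), (w2,w5), (w2,w7), (w3,w6), (w4,w2), (w4,w3), (w5,w1), (w5,w3), (w5,w7), (w8,w2), (w8,w7).

12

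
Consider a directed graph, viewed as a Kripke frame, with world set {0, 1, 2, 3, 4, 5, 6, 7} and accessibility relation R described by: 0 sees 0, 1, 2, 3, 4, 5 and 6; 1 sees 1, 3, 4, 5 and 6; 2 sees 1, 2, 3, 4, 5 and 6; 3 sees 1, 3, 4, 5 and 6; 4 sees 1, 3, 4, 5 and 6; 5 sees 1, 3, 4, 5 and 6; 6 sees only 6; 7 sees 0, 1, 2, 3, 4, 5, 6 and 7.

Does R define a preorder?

Reflexive: yes — every world is R-related to itself.
Transitive: yes — every two-step R-path is closed by a direct edge.
So R is a preorder.

Yes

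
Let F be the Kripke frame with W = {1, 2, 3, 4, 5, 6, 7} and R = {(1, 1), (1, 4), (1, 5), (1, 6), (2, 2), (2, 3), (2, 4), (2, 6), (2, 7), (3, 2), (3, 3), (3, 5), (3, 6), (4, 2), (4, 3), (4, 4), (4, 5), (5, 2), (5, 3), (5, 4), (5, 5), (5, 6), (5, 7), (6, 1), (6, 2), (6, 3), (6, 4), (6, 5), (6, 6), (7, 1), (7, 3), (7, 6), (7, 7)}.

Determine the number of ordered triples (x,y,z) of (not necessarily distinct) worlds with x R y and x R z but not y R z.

36

Enumerating: (1,4,1), (1,4,6), (1,5,1), (2,3,4), (2,3,7), (2,4,6), (2,4,7), (2,6,7), (2,7,2), (2,7,4), (3,2,5), (4,2,5), … and 24 more.
Total: 36.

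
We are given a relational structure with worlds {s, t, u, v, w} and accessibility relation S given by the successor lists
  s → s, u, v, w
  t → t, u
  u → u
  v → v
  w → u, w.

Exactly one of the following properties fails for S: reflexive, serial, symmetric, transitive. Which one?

symmetric

Reflexive: yes — every world is S-related to itself.
Serial: yes — every world has a successor (e.g. s S s).
Symmetric: no — s S u but not u S s.
Transitive: yes — every two-step S-path is closed by a direct edge.
Only symmetric fails.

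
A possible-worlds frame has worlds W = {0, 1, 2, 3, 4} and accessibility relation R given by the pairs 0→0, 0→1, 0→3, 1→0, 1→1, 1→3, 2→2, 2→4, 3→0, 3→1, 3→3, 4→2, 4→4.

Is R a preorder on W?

Yes

Reflexive: yes — every world is R-related to itself.
Transitive: yes — every two-step R-path is closed by a direct edge.
So R is a preorder.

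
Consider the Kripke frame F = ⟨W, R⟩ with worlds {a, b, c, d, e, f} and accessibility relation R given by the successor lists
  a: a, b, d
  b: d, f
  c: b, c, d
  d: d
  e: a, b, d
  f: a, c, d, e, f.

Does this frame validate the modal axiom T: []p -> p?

The schema T characterises exactly the reflexive frames.
Reflexive: no — b is not related to itself.

No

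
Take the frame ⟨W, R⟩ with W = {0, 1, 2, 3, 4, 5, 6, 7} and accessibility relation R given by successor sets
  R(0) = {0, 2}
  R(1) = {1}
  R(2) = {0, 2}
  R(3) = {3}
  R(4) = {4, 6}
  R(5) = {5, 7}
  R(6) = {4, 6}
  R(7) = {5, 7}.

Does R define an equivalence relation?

Reflexive: yes — every world is R-related to itself.
Symmetric: yes — every pair in R has its reverse in R.
Transitive: yes — every two-step R-path is closed by a direct edge.
So R is an equivalence relation.

Yes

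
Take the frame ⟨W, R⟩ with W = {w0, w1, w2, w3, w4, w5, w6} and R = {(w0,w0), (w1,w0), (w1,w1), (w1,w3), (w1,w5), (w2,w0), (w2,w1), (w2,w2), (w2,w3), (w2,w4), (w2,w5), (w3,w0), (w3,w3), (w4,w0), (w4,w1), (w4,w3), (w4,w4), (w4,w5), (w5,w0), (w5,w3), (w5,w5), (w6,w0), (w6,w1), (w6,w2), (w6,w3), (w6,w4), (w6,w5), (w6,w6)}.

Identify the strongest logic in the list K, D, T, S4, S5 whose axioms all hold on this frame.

Serial (axiom D): yes — every world has a successor (e.g. w0 R w0).
Reflexive (axiom T): yes — every world is R-related to itself.
Transitive (axiom 4): yes — every two-step R-path is closed by a direct edge.
Euclidean (axiom 5): no — w1 R w0 and w1 R w3, but not w0 R w3.
So F validates K, D, T, S4; S5 would additionally require R to be Euclidean. The strongest is S4.

S4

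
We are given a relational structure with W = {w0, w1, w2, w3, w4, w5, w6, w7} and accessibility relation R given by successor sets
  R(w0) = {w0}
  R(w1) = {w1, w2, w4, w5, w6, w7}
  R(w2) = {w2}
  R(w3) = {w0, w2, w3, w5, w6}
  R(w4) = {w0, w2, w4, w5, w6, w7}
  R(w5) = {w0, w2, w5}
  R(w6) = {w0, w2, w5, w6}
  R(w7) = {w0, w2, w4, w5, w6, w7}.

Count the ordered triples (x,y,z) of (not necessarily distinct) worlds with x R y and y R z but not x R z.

Enumerating: (w1,w4,w0), (w1,w5,w0), (w1,w6,w0), (w1,w7,w0).

4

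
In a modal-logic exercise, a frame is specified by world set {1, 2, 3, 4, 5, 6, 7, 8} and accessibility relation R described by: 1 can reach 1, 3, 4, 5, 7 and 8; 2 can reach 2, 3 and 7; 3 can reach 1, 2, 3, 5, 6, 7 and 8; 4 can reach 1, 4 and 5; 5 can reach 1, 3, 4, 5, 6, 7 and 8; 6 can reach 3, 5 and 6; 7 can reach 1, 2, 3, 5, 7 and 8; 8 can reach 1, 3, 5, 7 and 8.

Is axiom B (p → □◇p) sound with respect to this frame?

Yes

Axiom B corresponds to the accessibility relation being symmetric.
Symmetric: yes — every pair in R has its reverse in R.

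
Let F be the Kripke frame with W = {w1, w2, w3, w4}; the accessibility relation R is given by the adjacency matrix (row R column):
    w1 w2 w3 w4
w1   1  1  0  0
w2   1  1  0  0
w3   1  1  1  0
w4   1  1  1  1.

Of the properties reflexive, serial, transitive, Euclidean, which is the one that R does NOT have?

Euclidean

Reflexive: yes — every world is R-related to itself.
Serial: yes — every world has a successor (e.g. w1 R w1).
Transitive: yes — every two-step R-path is closed by a direct edge.
Euclidean: no — w4 R w1 and w4 R w3, but not w1 R w3.
Only Euclidean fails.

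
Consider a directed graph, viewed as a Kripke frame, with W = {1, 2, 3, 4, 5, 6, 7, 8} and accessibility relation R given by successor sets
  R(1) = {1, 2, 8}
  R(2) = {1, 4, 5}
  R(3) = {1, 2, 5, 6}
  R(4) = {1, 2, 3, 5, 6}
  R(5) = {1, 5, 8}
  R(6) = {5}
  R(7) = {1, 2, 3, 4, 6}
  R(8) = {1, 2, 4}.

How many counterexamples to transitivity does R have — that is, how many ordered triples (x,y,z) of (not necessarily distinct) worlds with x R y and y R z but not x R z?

30

Enumerating: (1,2,4), (1,2,5), (1,8,4), (2,1,2), (2,1,8), (2,4,2), (2,4,3), (2,4,6), (2,5,8), (3,1,8), (3,2,4), (3,5,8), … and 18 more.
Total: 30.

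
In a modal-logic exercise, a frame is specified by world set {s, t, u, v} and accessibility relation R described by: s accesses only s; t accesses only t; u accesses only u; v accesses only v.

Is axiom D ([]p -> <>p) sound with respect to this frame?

The schema D characterises exactly the serial frames.
Serial: yes — every world has a successor (e.g. s R s).

Yes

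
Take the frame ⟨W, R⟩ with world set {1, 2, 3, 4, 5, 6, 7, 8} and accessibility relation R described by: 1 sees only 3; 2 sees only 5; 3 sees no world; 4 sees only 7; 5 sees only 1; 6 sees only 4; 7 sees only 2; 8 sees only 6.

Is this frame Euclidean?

Euclidean: no — 1 R 3 and 1 R 3, but not 3 R 3.

No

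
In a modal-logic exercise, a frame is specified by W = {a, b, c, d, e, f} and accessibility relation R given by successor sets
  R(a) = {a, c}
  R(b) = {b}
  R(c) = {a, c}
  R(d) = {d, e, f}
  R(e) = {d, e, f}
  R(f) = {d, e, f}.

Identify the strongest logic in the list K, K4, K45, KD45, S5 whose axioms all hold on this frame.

S5

Transitive (axiom 4): yes — every two-step R-path is closed by a direct edge.
Euclidean (axiom 5): yes — any two successors of a common world are R-related.
Serial (axiom D): yes — every world has a successor (e.g. a R a).
Reflexive (axiom T): yes — every world is R-related to itself.
So F validates K, K4, K45, KD45, S5. The strongest is S5.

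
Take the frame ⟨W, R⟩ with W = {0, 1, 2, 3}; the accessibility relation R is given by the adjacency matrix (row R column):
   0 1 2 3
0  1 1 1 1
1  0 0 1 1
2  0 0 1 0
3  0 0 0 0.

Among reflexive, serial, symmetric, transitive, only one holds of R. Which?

Reflexive: no — 1 is not related to itself.
Serial: no — 3 has no R-successor.
Symmetric: no — 0 R 1 but not 1 R 0.
Transitive: yes — every two-step R-path is closed by a direct edge.
Only transitive holds.

transitive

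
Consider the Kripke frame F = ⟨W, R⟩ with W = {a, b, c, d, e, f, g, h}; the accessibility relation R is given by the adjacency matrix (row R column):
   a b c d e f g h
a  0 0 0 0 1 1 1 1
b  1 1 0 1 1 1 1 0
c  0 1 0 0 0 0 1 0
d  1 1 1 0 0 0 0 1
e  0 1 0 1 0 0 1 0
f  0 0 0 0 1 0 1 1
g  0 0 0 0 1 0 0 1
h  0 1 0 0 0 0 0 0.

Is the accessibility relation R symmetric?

Symmetric: no — a R e but not e R a.

No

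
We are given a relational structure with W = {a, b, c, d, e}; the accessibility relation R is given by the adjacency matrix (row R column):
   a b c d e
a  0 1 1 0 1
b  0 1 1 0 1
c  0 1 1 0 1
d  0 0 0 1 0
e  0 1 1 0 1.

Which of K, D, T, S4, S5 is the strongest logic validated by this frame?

Serial (axiom D): yes — every world has a successor (e.g. a R b).
Reflexive (axiom T): no — a is not related to itself.
Transitive (axiom 4): yes — every two-step R-path is closed by a direct edge.
Euclidean (axiom 5): yes — any two successors of a common world are R-related.
So F validates K, D; T would additionally require R to be reflexive. The strongest is D.

D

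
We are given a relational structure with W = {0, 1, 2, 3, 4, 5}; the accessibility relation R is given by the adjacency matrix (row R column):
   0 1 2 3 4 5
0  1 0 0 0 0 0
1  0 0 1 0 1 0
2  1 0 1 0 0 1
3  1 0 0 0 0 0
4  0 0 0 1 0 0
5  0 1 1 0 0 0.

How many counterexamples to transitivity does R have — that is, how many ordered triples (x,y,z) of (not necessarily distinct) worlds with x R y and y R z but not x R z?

8

Enumerating: (1,2,0), (1,2,5), (1,4,3), (2,5,1), (4,3,0), (5,1,4), (5,2,0), (5,2,5).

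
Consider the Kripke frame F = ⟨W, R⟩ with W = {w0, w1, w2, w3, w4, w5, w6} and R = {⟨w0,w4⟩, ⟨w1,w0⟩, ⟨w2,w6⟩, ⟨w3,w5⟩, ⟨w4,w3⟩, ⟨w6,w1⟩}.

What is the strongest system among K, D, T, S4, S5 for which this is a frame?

Serial (axiom D): no — w5 has no R-successor.
Reflexive (axiom T): no — w0 is not related to itself.
Transitive (axiom 4): no — w0 R w4 and w4 R w3, but not w0 R w3.
Euclidean (axiom 5): no — w0 R w4 and w0 R w4, but not w4 R w4.
So F validates K; D would additionally require R to be serial. The strongest is K.

K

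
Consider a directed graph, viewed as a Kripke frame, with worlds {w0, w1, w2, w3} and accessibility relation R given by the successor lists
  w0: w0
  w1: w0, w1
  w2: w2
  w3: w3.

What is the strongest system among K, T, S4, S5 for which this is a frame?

Reflexive (axiom T): yes — every world is R-related to itself.
Transitive (axiom 4): yes — every two-step R-path is closed by a direct edge.
Euclidean (axiom 5): no — w1 R w0 and w1 R w1, but not w0 R w1.
So F validates K, T, S4; S5 would additionally require R to be Euclidean. The strongest is S4.

S4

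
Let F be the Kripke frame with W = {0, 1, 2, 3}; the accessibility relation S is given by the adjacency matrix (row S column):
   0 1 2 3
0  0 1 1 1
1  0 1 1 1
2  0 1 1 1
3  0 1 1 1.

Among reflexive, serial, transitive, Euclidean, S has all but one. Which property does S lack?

reflexive

Reflexive: no — 0 is not related to itself.
Serial: yes — every world has a successor (e.g. 0 S 1).
Transitive: yes — every two-step S-path is closed by a direct edge.
Euclidean: yes — any two successors of a common world are S-related.
Only reflexive fails.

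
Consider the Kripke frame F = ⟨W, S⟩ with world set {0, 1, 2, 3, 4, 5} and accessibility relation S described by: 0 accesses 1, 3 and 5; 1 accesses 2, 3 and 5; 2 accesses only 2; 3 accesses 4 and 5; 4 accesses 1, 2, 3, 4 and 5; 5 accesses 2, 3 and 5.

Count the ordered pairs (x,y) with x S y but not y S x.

Enumerating: (0,1), (0,3), (0,5), (1,2), (1,3), (1,5), (4,1), (4,2), (4,5), (5,2).

10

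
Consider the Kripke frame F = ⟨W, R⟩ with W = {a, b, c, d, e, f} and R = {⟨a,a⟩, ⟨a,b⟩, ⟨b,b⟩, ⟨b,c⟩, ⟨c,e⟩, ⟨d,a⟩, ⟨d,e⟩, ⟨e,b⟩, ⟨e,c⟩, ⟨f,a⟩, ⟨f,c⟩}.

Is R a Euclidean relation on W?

Euclidean: no — d R a and d R e, but not a R e.

No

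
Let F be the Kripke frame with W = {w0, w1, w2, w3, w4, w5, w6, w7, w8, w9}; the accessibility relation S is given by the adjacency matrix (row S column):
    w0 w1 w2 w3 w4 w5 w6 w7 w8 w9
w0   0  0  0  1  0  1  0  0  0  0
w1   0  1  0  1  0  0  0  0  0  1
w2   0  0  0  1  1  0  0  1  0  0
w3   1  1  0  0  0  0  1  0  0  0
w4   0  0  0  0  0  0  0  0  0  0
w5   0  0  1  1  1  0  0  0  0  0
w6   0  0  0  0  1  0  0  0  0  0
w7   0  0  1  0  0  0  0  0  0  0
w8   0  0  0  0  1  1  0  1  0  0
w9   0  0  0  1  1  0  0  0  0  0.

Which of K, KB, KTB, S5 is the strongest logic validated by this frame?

K

Symmetric (axiom B): no — w0 S w5 but not w5 S w0.
Reflexive (axiom T): no — w0 is not related to itself.
Euclidean (axiom 5): no — w0 S w3 and w0 S w5, but not w3 S w5.
So F validates K; KB would additionally require S to be symmetric. The strongest is K.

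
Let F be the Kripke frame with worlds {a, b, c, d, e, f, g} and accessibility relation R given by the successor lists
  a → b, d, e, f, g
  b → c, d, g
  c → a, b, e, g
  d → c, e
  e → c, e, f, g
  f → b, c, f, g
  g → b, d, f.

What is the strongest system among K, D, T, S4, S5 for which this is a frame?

Serial (axiom D): yes — every world has a successor (e.g. a R b).
Reflexive (axiom T): no — a is not related to itself.
Transitive (axiom 4): no — a R b and b R c, but not a R c.
Euclidean (axiom 5): no — a R b and a R e, but not b R e.
So F validates K, D; T would additionally require R to be reflexive. The strongest is D.

D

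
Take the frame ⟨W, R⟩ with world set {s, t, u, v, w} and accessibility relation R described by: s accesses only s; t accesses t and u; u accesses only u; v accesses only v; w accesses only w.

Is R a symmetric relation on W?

Symmetric: no — t R u but not u R t.

No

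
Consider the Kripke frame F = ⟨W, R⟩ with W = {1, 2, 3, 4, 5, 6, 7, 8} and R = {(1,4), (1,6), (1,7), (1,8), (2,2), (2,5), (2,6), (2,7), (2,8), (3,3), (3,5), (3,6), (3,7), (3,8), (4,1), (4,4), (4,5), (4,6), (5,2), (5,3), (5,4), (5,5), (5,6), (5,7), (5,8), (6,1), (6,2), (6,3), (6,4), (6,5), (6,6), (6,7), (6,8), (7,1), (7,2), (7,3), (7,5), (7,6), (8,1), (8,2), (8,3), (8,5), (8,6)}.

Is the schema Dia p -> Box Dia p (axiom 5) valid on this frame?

The schema 5 characterises exactly the Euclidean frames.
Euclidean: no — 1 R 4 and 1 R 7, but not 4 R 7.

No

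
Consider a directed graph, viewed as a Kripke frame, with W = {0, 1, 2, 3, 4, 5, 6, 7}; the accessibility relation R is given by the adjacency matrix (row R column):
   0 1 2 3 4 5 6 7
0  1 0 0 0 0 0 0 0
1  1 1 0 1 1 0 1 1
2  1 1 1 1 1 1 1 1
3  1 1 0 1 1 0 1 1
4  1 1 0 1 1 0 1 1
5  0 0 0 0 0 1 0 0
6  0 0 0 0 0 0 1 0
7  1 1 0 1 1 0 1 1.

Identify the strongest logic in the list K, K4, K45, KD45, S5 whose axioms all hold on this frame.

K4

Transitive (axiom 4): yes — every two-step R-path is closed by a direct edge.
Euclidean (axiom 5): no — 1 R 0 and 1 R 3, but not 0 R 3.
Serial (axiom D): yes — every world has a successor (e.g. 0 R 0).
Reflexive (axiom T): yes — every world is R-related to itself.
So F validates K, K4; K45 would additionally require R to be Euclidean. The strongest is K4.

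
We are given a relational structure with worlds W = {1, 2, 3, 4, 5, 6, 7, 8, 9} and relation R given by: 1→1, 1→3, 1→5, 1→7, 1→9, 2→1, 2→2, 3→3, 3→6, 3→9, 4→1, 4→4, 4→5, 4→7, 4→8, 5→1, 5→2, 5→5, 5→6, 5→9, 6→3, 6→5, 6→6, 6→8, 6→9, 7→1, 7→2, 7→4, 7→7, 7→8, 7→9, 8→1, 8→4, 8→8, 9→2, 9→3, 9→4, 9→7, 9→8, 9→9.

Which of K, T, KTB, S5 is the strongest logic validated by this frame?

T

Reflexive (axiom T): yes — every world is R-related to itself.
Symmetric (axiom B): no — 1 R 3 but not 3 R 1.
Euclidean (axiom 5): no — 1 R 3 and 1 R 5, but not 3 R 5.
So F validates K, T; KTB would additionally require R to be symmetric. The strongest is T.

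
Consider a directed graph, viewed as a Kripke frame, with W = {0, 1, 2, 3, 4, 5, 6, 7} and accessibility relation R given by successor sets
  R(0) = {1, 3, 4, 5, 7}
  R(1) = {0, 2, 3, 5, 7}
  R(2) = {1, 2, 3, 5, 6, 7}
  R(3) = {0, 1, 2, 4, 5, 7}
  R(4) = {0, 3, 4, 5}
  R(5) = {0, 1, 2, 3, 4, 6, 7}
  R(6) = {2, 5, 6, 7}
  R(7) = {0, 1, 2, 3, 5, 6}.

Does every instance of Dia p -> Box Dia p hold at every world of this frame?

The schema 5 characterises exactly the Euclidean frames.
Euclidean: no — 0 R 1 and 0 R 4, but not 1 R 4.

No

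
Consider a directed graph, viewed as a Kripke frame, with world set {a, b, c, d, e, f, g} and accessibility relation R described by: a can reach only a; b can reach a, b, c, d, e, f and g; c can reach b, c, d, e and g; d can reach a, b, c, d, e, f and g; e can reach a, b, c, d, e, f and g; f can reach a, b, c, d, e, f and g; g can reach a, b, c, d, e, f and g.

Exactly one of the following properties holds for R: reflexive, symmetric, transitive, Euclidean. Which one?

reflexive

Reflexive: yes — every world is R-related to itself.
Symmetric: no — b R a but not a R b.
Transitive: no — c R b and b R a, but not c R a.
Euclidean: no — b R a and b R c, but not a R c.
Only reflexive holds.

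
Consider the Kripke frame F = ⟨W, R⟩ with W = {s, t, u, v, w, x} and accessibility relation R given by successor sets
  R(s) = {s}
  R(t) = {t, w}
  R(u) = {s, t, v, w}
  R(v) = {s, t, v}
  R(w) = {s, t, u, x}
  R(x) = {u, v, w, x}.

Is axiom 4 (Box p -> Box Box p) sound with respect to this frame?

The schema 4 characterises exactly the transitive frames.
Transitive: no — t R w and w R s, but not t R s.

No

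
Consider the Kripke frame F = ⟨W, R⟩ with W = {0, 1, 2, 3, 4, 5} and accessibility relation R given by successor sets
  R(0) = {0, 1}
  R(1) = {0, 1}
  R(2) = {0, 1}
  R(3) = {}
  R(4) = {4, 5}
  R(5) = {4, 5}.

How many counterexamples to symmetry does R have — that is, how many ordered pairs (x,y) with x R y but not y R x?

2

Enumerating: (2,0), (2,1).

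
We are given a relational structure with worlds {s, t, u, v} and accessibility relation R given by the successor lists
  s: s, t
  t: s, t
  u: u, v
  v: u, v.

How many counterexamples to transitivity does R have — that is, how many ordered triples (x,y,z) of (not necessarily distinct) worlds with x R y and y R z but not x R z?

R is transitive; there are no such tuples.

0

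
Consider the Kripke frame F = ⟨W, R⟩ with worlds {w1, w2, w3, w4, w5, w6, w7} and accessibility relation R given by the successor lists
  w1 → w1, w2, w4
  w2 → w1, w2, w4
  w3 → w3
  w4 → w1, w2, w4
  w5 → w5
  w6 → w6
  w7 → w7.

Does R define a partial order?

No

Reflexive: yes — every world is R-related to itself.
Transitive: yes — every two-step R-path is closed by a direct edge.
Antisymmetric: no — w1 R w2 and w2 R w1 with w1 ≠ w2.
So R is not a partial order.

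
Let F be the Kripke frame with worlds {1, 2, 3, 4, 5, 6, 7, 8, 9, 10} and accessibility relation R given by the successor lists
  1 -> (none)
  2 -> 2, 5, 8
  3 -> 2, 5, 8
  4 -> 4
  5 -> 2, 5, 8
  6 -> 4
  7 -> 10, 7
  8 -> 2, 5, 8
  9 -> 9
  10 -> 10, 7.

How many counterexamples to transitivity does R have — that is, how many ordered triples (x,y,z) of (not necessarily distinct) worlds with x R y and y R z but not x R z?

R is transitive; there are no such tuples.

0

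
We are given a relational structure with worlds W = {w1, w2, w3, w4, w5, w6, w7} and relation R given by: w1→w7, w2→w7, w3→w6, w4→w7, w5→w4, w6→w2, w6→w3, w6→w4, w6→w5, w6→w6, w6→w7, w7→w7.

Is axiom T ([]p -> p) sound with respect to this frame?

The schema T characterises exactly the reflexive frames.
Reflexive: no — w1 is not related to itself.

No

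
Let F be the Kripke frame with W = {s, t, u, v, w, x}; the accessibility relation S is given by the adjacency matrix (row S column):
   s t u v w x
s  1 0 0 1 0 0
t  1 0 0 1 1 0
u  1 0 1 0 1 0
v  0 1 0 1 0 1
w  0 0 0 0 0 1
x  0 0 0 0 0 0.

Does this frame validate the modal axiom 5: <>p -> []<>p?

The schema 5 characterises exactly the Euclidean frames.
Euclidean: no — t S s and t S w, but not s S w.

No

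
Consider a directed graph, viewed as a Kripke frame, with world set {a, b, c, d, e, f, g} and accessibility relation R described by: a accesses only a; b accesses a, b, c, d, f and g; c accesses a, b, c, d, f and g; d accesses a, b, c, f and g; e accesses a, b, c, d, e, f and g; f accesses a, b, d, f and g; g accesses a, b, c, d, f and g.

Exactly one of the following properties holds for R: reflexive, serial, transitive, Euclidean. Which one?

Reflexive: no — d is not related to itself.
Serial: yes — every world has a successor (e.g. a R a).
Transitive: no — f R b and b R c, but not f R c.
Euclidean: no — b R a and b R c, but not a R c.
Only serial holds.

serial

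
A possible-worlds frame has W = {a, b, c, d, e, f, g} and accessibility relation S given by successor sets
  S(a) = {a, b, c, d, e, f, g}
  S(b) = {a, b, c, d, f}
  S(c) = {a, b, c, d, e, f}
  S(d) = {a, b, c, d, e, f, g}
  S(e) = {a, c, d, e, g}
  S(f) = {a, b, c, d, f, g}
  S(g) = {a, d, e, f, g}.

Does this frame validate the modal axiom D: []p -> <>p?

Yes

By correspondence theory, D is valid on a frame iff S is serial.
Serial: yes — every world has a successor (e.g. a S a).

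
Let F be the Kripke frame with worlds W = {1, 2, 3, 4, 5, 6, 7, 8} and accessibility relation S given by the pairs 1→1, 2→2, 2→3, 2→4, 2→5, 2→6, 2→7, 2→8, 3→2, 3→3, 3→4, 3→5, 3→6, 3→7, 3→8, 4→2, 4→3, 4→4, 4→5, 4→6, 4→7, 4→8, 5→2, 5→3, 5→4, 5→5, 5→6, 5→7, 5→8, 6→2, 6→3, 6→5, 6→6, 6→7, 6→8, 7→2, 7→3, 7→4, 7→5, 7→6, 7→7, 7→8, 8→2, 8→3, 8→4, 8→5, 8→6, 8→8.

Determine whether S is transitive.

No

Transitive: no — 6 S 2 and 2 S 4, but not 6 S 4.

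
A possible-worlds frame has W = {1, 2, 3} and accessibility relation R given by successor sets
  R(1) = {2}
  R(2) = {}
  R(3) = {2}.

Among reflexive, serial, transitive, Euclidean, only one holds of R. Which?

Reflexive: no — 1 is not related to itself.
Serial: no — 2 has no R-successor.
Transitive: yes — every two-step R-path is closed by a direct edge.
Euclidean: no — 1 R 2 and 1 R 2, but not 2 R 2.
Only transitive holds.

transitive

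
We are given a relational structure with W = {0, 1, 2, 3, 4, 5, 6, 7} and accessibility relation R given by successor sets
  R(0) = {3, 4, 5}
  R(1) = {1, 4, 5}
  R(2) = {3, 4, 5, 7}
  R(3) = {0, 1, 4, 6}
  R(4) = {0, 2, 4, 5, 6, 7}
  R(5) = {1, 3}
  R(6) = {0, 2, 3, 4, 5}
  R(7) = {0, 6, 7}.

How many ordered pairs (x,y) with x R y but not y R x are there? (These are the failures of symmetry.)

Enumerating: (0,5), (1,4), (2,3), (2,5), (2,7), (3,1), (3,4), (4,5), (4,7), (5,3), (6,0), (6,2), (6,5), (7,0), (7,6).

15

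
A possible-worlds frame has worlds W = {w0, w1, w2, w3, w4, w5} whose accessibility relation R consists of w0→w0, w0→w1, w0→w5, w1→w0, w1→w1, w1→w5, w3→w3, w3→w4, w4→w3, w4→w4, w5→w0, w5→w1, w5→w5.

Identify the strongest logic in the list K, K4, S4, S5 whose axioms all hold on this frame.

K4

Transitive (axiom 4): yes — every two-step R-path is closed by a direct edge.
Reflexive (axiom T): no — w2 is not related to itself.
Euclidean (axiom 5): yes — any two successors of a common world are R-related.
So F validates K, K4; S4 would additionally require R to be reflexive. The strongest is K4.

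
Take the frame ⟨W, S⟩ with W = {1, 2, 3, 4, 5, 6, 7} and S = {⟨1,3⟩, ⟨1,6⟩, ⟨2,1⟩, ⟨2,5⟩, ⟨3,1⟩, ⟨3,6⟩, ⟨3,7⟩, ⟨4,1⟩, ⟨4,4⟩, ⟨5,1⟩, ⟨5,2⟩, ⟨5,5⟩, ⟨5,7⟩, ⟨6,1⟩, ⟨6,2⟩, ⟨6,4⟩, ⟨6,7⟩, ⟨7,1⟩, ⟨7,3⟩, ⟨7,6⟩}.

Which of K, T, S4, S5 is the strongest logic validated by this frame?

Reflexive (axiom T): no — 1 is not related to itself.
Transitive (axiom 4): no — 1 S 3 and 3 S 7, but not 1 S 7.
Euclidean (axiom 5): no — 1 S 6 and 1 S 3, but not 6 S 3.
So F validates K; T would additionally require S to be reflexive. The strongest is K.

K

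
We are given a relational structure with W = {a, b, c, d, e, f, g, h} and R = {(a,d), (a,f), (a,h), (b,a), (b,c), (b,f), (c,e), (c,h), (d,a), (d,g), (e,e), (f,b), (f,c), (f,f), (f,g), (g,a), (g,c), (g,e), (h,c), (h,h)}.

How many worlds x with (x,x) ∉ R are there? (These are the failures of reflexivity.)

Enumerating: a, b, c, d, g.

5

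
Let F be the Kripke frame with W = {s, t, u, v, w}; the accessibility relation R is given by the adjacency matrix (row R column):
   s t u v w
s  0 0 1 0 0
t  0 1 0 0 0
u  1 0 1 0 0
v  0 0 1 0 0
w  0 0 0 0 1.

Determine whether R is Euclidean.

Euclidean: no — u R s and u R s, but not s R s.

No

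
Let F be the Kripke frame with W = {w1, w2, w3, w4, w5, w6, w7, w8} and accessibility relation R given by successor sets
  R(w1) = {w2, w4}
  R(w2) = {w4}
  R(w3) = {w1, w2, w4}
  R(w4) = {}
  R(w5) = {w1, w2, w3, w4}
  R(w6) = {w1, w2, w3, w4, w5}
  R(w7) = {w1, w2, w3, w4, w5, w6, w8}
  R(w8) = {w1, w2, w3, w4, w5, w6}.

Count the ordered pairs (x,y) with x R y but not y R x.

28

Enumerating: (w1,w2), (w1,w4), (w2,w4), (w3,w1), (w3,w2), (w3,w4), (w5,w1), (w5,w2), (w5,w3), (w5,w4), (w6,w1), (w6,w2), … and 16 more.
Total: 28.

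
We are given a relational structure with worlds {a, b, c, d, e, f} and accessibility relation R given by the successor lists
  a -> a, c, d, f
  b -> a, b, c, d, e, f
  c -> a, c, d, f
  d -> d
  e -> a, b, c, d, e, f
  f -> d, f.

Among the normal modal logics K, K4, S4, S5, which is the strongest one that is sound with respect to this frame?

Transitive (axiom 4): yes — every two-step R-path is closed by a direct edge.
Reflexive (axiom T): yes — every world is R-related to itself.
Euclidean (axiom 5): no — a R d and a R c, but not d R c.
So F validates K, K4, S4; S5 would additionally require R to be Euclidean. The strongest is S4.

S4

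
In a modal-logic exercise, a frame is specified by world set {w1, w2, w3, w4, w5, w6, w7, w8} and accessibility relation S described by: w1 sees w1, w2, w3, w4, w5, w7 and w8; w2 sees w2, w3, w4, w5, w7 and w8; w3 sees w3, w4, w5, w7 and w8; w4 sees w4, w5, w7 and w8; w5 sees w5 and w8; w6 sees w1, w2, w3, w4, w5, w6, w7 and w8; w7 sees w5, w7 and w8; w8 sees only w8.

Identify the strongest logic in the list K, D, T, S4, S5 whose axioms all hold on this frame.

S4

Serial (axiom D): yes — every world has a successor (e.g. w1 S w1).
Reflexive (axiom T): yes — every world is S-related to itself.
Transitive (axiom 4): yes — every two-step S-path is closed by a direct edge.
Euclidean (axiom 5): no — w1 S w3 and w1 S w2, but not w3 S w2.
So F validates K, D, T, S4; S5 would additionally require S to be Euclidean. The strongest is S4.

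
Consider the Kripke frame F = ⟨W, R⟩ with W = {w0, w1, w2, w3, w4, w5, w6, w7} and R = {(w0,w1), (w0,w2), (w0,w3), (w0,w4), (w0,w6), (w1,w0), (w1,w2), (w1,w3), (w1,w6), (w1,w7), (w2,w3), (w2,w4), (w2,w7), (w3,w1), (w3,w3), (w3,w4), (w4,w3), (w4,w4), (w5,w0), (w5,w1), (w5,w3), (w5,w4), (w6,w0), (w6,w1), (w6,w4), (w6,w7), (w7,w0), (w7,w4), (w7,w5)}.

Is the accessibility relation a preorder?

No

Reflexive: no — w0 is not related to itself.
Transitive: no — w0 R w1 and w1 R w7, but not w0 R w7.
So R is not a preorder.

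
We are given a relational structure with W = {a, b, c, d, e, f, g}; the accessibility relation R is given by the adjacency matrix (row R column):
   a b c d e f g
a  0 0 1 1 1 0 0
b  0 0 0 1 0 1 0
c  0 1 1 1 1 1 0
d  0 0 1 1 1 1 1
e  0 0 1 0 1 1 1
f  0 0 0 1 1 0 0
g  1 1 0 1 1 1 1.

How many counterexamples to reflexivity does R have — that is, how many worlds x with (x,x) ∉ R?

3

Enumerating: a, b, f.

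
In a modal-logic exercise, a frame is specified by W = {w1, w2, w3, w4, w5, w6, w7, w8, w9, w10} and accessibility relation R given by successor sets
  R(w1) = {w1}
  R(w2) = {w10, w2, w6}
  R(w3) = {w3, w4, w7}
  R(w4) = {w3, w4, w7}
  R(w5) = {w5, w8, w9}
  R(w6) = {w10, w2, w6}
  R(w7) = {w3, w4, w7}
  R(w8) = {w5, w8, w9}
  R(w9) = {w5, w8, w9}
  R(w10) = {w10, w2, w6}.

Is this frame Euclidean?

Yes

Euclidean: yes — any two successors of a common world are R-related.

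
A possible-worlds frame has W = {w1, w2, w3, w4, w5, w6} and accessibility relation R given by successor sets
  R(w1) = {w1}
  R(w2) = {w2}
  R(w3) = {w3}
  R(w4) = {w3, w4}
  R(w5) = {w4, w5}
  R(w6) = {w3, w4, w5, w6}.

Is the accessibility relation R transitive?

No

Transitive: no — w5 R w4 and w4 R w3, but not w5 R w3.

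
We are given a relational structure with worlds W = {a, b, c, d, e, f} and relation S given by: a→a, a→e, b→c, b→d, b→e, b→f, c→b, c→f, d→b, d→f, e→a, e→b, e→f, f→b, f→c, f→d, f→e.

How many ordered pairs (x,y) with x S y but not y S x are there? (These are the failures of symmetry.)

0

S is symmetric; there are no such tuples.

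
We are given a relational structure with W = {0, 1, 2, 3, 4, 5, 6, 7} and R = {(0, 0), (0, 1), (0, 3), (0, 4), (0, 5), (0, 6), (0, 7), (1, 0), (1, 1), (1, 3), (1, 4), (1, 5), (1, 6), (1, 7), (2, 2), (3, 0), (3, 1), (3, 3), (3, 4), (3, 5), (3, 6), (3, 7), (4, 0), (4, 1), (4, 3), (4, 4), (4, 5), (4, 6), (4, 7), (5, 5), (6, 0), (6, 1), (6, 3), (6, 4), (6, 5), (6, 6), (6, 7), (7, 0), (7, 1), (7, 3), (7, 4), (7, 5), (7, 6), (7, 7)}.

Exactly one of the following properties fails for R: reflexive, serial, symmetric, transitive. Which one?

Reflexive: yes — every world is R-related to itself.
Serial: yes — every world has a successor (e.g. 0 R 0).
Symmetric: no — 0 R 5 but not 5 R 0.
Transitive: yes — every two-step R-path is closed by a direct edge.
Only symmetric fails.

symmetric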